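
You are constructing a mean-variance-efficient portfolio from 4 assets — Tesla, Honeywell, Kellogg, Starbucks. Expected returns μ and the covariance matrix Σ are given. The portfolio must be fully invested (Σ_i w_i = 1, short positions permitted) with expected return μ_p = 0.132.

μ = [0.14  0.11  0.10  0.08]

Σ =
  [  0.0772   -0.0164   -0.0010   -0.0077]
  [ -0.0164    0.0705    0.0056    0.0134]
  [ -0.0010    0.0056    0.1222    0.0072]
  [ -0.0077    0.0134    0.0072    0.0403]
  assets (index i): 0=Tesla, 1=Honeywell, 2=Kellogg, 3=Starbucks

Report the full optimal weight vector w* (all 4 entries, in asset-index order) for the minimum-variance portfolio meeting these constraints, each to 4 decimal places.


0.6216  0.4330  0.0858  -0.1403

x=Σ⁻¹μ = [2.3627  1.7261  0.6557  1.7455]
y=Σ⁻¹𝟙 = [18.1833  13.6076  6.3755  22.6245]
a=μᵀx=0.725860  b=𝟙ᵀx=6.489998  c=𝟙ᵀy=60.790811  D=ac−b²=2.005568
λ₁=(c·0.132−b)/D = (60.790811·0.132−6.489998)/2.005568 = 0.765064
λ₂=(a−b·0.132)/D = (0.725860−6.489998·0.132)/2.005568 = -0.065228
w* = 0.765064·x + -0.065228·y:
  w_0 = 0.765064·2.3627 + -0.065228·18.1833 = 0.6216  (Tesla)
  w_1 = 0.765064·1.7261 + -0.065228·13.6076 = 0.4330  (Honeywell)
  w_2 = 0.765064·0.6557 + -0.065228·6.3755 = 0.0858  (Kellogg)
  w_3 = 0.765064·1.7455 + -0.065228·22.6245 = -0.1403  (Starbucks)
Σw_i=1.0000  μᵀw=0.1320
σ²=wᵀΣw=λ₁·μ_p+λ₂ = 0.765064·0.132 + -0.065228 = 0.035760 ≈ 0.0358


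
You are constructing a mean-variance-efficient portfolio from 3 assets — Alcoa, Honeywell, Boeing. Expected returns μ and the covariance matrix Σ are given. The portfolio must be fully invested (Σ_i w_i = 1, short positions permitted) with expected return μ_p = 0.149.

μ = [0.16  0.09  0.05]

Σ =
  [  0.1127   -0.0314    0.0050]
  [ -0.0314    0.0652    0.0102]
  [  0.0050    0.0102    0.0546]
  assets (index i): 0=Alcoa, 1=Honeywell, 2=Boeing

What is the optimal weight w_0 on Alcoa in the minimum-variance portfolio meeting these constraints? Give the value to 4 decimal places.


0.6754

x=Σ⁻¹μ = [2.0541  2.3237  0.2936]
y=Σ⁻¹𝟙 = [13.8298  19.9126  13.3286]
a=μᵀx=0.552464  b=𝟙ᵀx=4.671326  c=𝟙ᵀy=47.070981  D=ac−b²=4.183712
λ₁=(c·0.149−b)/D = (47.070981·0.149−4.671326)/4.183712 = 0.559850
λ₂=(a−b·0.149)/D = (0.552464−4.671326·0.149)/4.183712 = -0.034315
w* = 0.559850·x + -0.034315·y:
  w_0 = 0.559850·2.0541 + -0.034315·13.8298 = 0.6754  (Alcoa)
  w_1 = 0.559850·2.3237 + -0.034315·19.9126 = 0.6176  (Honeywell)
  w_2 = 0.559850·0.2936 + -0.034315·13.3286 = -0.2930  (Boeing)
Σw_i=1.0000  μᵀw=0.1490
σ²=wᵀΣw=λ₁·μ_p+λ₂ = 0.559850·0.149 + -0.034315 = 0.049103 ≈ 0.0491


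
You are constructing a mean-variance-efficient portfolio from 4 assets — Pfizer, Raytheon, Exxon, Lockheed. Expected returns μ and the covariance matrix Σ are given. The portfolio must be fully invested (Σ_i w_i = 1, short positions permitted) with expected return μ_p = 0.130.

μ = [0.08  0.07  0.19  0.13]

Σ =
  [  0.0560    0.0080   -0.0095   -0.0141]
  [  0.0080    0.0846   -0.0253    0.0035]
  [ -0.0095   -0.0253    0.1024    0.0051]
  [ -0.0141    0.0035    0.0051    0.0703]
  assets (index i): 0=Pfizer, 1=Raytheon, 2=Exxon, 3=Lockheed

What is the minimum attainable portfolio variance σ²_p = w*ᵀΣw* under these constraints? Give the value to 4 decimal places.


0.0182

x=Σ⁻¹μ = [2.1557  1.2120  2.2524  2.0578]
y=Σ⁻¹𝟙 = [22.6903  13.2421  14.2918  17.0796]
a=μᵀx=0.952775  b=𝟙ᵀx=7.677959  c=𝟙ᵀy=67.303802  D=ac−b²=5.174303
λ₁=(c·0.130−b)/D = (67.303802·0.130−7.677959)/5.174303 = 0.207088
λ₂=(a−b·0.130)/D = (0.952775−7.677959·0.130)/5.174303 = -0.008766
w* = 0.207088·x + -0.008766·y:
  w_0 = 0.207088·2.1557 + -0.008766·22.6903 = 0.2475  (Pfizer)
  w_1 = 0.207088·1.2120 + -0.008766·13.2421 = 0.1349  (Raytheon)
  w_2 = 0.207088·2.2524 + -0.008766·14.2918 = 0.3412  (Exxon)
  w_3 = 0.207088·2.0578 + -0.008766·17.0796 = 0.2764  (Lockheed)
Σw_i=1.0000  μᵀw=0.1300
σ²=wᵀΣw=λ₁·μ_p+λ₂ = 0.207088·0.130 + -0.008766 = 0.018155 ≈ 0.0182


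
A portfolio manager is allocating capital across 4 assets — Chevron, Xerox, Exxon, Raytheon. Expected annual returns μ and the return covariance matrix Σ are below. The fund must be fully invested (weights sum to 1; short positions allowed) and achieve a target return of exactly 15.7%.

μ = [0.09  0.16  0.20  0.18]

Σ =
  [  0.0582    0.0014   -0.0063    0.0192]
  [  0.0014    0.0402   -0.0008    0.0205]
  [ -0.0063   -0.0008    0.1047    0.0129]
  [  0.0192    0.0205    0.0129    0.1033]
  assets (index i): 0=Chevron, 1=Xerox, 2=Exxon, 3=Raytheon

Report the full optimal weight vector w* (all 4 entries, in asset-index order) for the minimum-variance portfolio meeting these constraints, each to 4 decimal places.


0.2045  0.4832  0.2535  0.0587

g=Σ⁻¹μ = [1.5131  3.7238  1.9711  0.4761]
h=Σ⁻¹𝟙 = [17.6929  24.3664  10.7759  0.2108]
a=μᵀg=1.211906  b=𝟙ᵀg=7.684115  c=𝟙ᵀh=53.046044  D=ac−b²=5.241173
λ₁=(c·0.157−b)/D = (53.046044·0.157−7.684115)/5.241173 = 0.122895
λ₂=(a−b·0.157)/D = (1.211906−7.684115·0.157)/5.241173 = 0.001049
w* = 0.122895·g + 0.001049·h:
  w_0 = 0.122895·1.5131 + 0.001049·17.6929 = 0.2045  (Chevron)
  w_1 = 0.122895·3.7238 + 0.001049·24.3664 = 0.4832  (Xerox)
  w_2 = 0.122895·1.9711 + 0.001049·10.7759 = 0.2535  (Exxon)
  w_3 = 0.122895·0.4761 + 0.001049·0.2108 = 0.0587  (Raytheon)
Σw_i=1.0000  μᵀw=0.1570
σ²=wᵀΣw=λ₁·μ_p+λ₂ = 0.122895·0.157 + 0.001049 = 0.020344 ≈ 0.0203


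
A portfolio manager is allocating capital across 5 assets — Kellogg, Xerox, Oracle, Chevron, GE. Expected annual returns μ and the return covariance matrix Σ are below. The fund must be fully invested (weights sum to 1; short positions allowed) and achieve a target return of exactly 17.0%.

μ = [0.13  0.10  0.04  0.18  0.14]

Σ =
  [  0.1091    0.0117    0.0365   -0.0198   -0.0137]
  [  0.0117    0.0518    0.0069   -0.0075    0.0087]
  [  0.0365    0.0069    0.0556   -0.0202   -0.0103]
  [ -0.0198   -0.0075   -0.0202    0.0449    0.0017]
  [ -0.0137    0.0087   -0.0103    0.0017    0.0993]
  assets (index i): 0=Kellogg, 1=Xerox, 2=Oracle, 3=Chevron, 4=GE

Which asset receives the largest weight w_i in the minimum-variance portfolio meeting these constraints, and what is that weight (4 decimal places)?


Chevron (0.6071)

p=Σ⁻¹μ = [1.6309  1.8995  1.8087  5.8002  1.5568]
q=Σ⁻¹𝟙 = [6.5799  17.9516  28.2959  40.4609  11.6478]
a=μᵀp=1.736292  b=𝟙ᵀp=12.696044  c=𝟙ᵀq=104.936130  D=ac−b²=21.010181
λ₁=(c·0.170−b)/D = (104.936130·0.170−12.696044)/21.010181 = 0.244791
λ₂=(a−b·0.170)/D = (1.736292−12.696044·0.170)/21.010181 = -0.020087
w* = 0.244791·p + -0.020087·q:
  w_0 = 0.244791·1.6309 + -0.020087·6.5799 = 0.2671  (Kellogg)
  w_1 = 0.244791·1.8995 + -0.020087·17.9516 = 0.1044  (Xerox)
  w_2 = 0.244791·1.8087 + -0.020087·28.2959 = -0.1256  (Oracle)
  w_3 = 0.244791·5.8002 + -0.020087·40.4609 = 0.6071  (Chevron)
  w_4 = 0.244791·1.5568 + -0.020087·11.6478 = 0.1471  (GE)
Σw_i=1.0000  μᵀw=0.1700
σ²=wᵀΣw=λ₁·μ_p+λ₂ = 0.244791·0.170 + -0.020087 = 0.021527 ≈ 0.0215


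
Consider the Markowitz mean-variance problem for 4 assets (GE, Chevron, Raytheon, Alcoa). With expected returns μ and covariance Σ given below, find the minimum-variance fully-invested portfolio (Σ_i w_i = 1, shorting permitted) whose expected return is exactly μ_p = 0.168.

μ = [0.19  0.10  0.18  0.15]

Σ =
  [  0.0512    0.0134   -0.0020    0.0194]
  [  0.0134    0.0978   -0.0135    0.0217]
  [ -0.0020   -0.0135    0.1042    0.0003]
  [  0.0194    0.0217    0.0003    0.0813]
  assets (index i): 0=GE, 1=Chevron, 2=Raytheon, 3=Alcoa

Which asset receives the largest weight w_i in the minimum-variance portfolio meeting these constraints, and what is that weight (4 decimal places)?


GE (0.4319)

u=Σ⁻¹μ = [3.2824  0.6344  1.8701  0.8855]
v=Σ⁻¹𝟙 = [15.3864  8.2070  10.9371  6.3977]
a=μᵀu=1.156547  b=𝟙ᵀu=6.672454  c=𝟙ᵀv=40.928217  D=ac−b²=2.813753
λ₁=(c·0.168−b)/D = (40.928217·0.168−6.672454)/2.813753 = 0.072318
λ₂=(a−b·0.168)/D = (1.156547−6.672454·0.168)/2.813753 = 0.012643
w* = 0.072318·u + 0.012643·v:
  w_0 = 0.072318·3.2824 + 0.012643·15.3864 = 0.4319  (GE)
  w_1 = 0.072318·0.6344 + 0.012643·8.2070 = 0.1496  (Chevron)
  w_2 = 0.072318·1.8701 + 0.012643·10.9371 = 0.2735  (Raytheon)
  w_3 = 0.072318·0.8855 + 0.012643·6.3977 = 0.1449  (Alcoa)
Σw_i=1.0000  μᵀw=0.1680
σ²=wᵀΣw=λ₁·μ_p+λ₂ = 0.072318·0.168 + 0.012643 = 0.024793 ≈ 0.0248


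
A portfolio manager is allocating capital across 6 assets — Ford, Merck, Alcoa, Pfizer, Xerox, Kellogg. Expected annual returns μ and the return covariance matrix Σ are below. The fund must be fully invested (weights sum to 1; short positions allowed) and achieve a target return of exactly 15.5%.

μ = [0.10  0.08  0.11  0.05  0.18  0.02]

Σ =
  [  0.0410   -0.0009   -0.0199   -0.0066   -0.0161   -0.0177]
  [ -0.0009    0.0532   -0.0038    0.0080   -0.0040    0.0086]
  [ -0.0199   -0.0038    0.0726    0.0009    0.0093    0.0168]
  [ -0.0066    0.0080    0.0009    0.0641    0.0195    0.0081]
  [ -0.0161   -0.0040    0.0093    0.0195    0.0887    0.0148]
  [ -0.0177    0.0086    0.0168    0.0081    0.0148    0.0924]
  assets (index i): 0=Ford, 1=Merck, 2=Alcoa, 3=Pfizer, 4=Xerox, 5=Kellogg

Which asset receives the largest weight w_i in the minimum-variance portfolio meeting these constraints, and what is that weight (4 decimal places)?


g=Σ⁻¹μ = [4.8374  1.9367  2.5863  0.1800  2.6759  0.0482]
h=Σ⁻¹𝟙 = [48.3332  18.7585  23.5835  12.3129  13.9216  10.7381]
a=μᵀg=1.414795  b=𝟙ᵀg=12.264480  c=𝟙ᵀh=127.647757  D=ac−b²=30.177990
λ₁=(c·0.155−b)/D = (127.647757·0.155−12.264480)/30.177990 = 0.249219
λ₂=(a−b·0.155)/D = (1.414795−12.264480·0.155)/30.177990 = -0.016111
w* = 0.249219·g + -0.016111·h:
  w_0 = 0.249219·4.8374 + -0.016111·48.3332 = 0.4269  (Ford)
  w_1 = 0.249219·1.9367 + -0.016111·18.7585 = 0.1804  (Merck)
  w_2 = 0.249219·2.5863 + -0.016111·23.5835 = 0.2646  (Alcoa)
  w_3 = 0.249219·0.1800 + -0.016111·12.3129 = -0.1535  (Pfizer)
  w_4 = 0.249219·2.6759 + -0.016111·13.9216 = 0.4426  (Xerox)
  w_5 = 0.249219·0.0482 + -0.016111·10.7381 = -0.1610  (Kellogg)
Σw_i=1.0000  μᵀw=0.1550
σ²=wᵀΣw=λ₁·μ_p+λ₂ = 0.249219·0.155 + -0.016111 = 0.022518 ≈ 0.0225

Xerox (0.4426)


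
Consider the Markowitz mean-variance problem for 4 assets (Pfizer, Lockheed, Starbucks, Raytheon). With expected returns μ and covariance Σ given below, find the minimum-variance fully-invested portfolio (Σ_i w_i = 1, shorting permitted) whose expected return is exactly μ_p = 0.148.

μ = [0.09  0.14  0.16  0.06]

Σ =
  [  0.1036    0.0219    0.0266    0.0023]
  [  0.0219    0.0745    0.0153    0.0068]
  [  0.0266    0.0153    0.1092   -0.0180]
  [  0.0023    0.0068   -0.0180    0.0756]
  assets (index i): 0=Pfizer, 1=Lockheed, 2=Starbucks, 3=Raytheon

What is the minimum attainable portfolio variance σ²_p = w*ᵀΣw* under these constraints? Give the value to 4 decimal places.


0.0503

g=Σ⁻¹μ = [0.1860  1.4513  1.3791  0.9858]
h=Σ⁻¹𝟙 = [5.1613  8.7271  9.0581  14.4422]
a=μᵀg=0.499719  b=𝟙ᵀg=4.002144  c=𝟙ᵀh=37.388742  D=ac−b²=2.666727
λ₁=(c·0.148−b)/D = (37.388742·0.148−4.002144)/2.666727 = 0.574258
λ₂=(a−b·0.148)/D = (0.499719−4.002144·0.148)/2.666727 = -0.034723
w* = 0.574258·g + -0.034723·h:
  w_0 = 0.574258·0.1860 + -0.034723·5.1613 = -0.0724  (Pfizer)
  w_1 = 0.574258·1.4513 + -0.034723·8.7271 = 0.5304  (Lockheed)
  w_2 = 0.574258·1.3791 + -0.034723·9.0581 = 0.4774  (Starbucks)
  w_3 = 0.574258·0.9858 + -0.034723·14.4422 = 0.0646  (Raytheon)
Σw_i=1.0000  μᵀw=0.1480
σ²=wᵀΣw=λ₁·μ_p+λ₂ = 0.574258·0.148 + -0.034723 = 0.050267 ≈ 0.0503


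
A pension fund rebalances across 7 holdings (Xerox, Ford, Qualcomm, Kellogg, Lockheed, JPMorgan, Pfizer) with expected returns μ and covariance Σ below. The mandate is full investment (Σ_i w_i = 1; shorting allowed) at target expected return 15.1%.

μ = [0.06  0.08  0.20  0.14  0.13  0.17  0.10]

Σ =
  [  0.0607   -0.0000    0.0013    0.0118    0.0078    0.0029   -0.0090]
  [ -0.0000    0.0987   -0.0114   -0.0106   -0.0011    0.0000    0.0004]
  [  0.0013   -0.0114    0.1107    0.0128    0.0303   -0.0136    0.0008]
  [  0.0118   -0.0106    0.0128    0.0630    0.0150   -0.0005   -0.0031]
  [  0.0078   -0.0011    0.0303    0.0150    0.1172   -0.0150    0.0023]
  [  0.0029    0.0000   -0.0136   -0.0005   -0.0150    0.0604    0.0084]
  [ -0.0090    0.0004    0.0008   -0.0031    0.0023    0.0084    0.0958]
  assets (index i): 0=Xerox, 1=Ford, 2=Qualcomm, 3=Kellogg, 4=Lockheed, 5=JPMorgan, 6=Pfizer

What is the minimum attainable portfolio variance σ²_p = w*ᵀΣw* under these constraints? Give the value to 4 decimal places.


p=Σ⁻¹μ = [0.4534  1.2336  1.9061  1.8406  0.7706  3.3151  0.8157]
q=Σ⁻¹𝟙 = [13.6972  12.5986  9.2440  12.8120  5.8245  18.1026  10.2829]
a=μᵀp=1.510107  b=𝟙ᵀp=10.335107  c=𝟙ᵀq=82.561723  D=ac−b²=17.862587
λ₁=(c·0.151−b)/D = (82.561723·0.151−10.335107)/17.862587 = 0.119340
λ₂=(a−b·0.151)/D = (1.510107−10.335107·0.151)/17.862587 = -0.002827
w* = 0.119340·p + -0.002827·q:
  w_0 = 0.119340·0.4534 + -0.002827·13.6972 = 0.0154  (Xerox)
  w_1 = 0.119340·1.2336 + -0.002827·12.5986 = 0.1116  (Ford)
  w_2 = 0.119340·1.9061 + -0.002827·9.2440 = 0.2013  (Qualcomm)
  w_3 = 0.119340·1.8406 + -0.002827·12.8120 = 0.1834  (Kellogg)
  w_4 = 0.119340·0.7706 + -0.002827·5.8245 = 0.0755  (Lockheed)
  w_5 = 0.119340·3.3151 + -0.002827·18.1026 = 0.3445  (JPMorgan)
  w_6 = 0.119340·0.8157 + -0.002827·10.2829 = 0.0683  (Pfizer)
Σw_i=1.0000  μᵀw=0.1510
σ²=wᵀΣw=λ₁·μ_p+λ₂ = 0.119340·0.151 + -0.002827 = 0.015193 ≈ 0.0152

0.0152


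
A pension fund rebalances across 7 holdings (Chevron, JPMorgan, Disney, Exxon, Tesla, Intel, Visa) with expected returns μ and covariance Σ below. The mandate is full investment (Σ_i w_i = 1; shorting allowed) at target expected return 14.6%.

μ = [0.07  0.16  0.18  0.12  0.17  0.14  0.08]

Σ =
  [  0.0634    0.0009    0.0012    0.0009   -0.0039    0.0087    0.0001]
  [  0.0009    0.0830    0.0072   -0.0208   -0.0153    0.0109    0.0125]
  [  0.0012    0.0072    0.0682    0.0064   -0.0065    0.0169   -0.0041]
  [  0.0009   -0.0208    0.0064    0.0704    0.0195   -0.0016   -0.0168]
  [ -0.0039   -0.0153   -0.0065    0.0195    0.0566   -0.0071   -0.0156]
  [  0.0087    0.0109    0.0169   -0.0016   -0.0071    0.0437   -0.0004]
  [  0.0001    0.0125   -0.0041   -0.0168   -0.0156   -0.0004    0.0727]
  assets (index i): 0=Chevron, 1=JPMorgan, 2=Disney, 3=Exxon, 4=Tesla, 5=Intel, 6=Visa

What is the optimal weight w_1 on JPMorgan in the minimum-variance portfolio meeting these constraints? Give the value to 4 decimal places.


0.1529

x=Σ⁻¹μ = [0.9429  2.2721  2.1857  1.5377  4.2862  2.3761  2.1199]
y=Σ⁻¹𝟙 = [14.3690  14.1977  10.9886  15.3390  26.4963  17.2926  21.2393]
a=μᵀx=2.238388  b=𝟙ᵀx=15.720596  c=𝟙ᵀy=119.922690  D=ac−b²=21.296388
λ₁=(c·0.146−b)/D = (119.922690·0.146−15.720596)/21.296388 = 0.083963
λ₂=(a−b·0.146)/D = (2.238388−15.720596·0.146)/21.296388 = -0.002668
w* = 0.083963·x + -0.002668·y:
  w_0 = 0.083963·0.9429 + -0.002668·14.3690 = 0.0408  (Chevron)
  w_1 = 0.083963·2.2721 + -0.002668·14.1977 = 0.1529  (JPMorgan)
  w_2 = 0.083963·2.1857 + -0.002668·10.9886 = 0.1542  (Disney)
  w_3 = 0.083963·1.5377 + -0.002668·15.3390 = 0.0882  (Exxon)
  w_4 = 0.083963·4.2862 + -0.002668·26.4963 = 0.2892  (Tesla)
  w_5 = 0.083963·2.3761 + -0.002668·17.2926 = 0.1534  (Intel)
  w_6 = 0.083963·2.1199 + -0.002668·21.2393 = 0.1213  (Visa)
Σw_i=1.0000  μᵀw=0.1460
σ²=wᵀΣw=λ₁·μ_p+λ₂ = 0.083963·0.146 + -0.002668 = 0.009591 ≈ 0.0096


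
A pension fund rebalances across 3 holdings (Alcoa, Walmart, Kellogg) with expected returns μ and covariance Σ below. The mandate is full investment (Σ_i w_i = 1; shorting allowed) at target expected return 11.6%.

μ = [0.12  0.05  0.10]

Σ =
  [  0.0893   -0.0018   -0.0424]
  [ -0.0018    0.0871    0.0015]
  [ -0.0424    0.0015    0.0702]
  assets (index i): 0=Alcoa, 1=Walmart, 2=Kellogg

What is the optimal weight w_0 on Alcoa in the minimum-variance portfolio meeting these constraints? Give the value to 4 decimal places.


x=Σ⁻¹μ = [2.8405  0.5789  3.1278]
y=Σ⁻¹𝟙 = [25.3454  11.5001  29.3076]
a=μᵀx=0.682588  b=𝟙ᵀx=6.547213  c=𝟙ᵀy=66.153111  D=ac−b²=2.289295
λ₁=(c·0.116−b)/D = (66.153111·0.116−6.547213)/2.289295 = 0.492094
λ₂=(a−b·0.116)/D = (0.682588−6.547213·0.116)/2.289295 = -0.033586
w* = 0.492094·x + -0.033586·y:
  w_0 = 0.492094·2.8405 + -0.033586·25.3454 = 0.5466  (Alcoa)
  w_1 = 0.492094·0.5789 + -0.033586·11.5001 = -0.1014  (Walmart)
  w_2 = 0.492094·3.1278 + -0.033586·29.3076 = 0.5548  (Kellogg)
Σw_i=1.0000  μᵀw=0.1160
σ²=wᵀΣw=λ₁·μ_p+λ₂ = 0.492094·0.116 + -0.033586 = 0.023497 ≈ 0.0235

0.5466


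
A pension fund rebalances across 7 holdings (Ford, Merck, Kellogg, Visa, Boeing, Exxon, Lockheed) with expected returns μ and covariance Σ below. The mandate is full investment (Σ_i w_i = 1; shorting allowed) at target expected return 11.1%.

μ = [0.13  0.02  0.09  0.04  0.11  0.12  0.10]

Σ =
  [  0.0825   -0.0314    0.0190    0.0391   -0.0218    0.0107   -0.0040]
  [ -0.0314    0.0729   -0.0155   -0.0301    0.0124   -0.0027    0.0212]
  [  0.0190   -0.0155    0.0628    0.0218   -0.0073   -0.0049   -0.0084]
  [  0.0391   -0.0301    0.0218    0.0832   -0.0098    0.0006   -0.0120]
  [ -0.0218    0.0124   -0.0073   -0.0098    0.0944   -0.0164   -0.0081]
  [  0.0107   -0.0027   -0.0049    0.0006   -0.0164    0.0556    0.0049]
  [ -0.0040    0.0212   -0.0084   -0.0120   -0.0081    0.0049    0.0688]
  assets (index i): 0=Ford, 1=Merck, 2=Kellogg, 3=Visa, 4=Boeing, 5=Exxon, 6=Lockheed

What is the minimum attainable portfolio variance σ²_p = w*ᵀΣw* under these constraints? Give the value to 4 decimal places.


u=Σ⁻¹μ = [1.8006  0.6118  1.7534  -0.1257  2.1987  2.5011  1.6425]
v=Σ⁻¹𝟙 = [12.6941  22.3689  18.7239  13.2069  18.4571  22.3867  13.5484]
a=μᵀu=1.105343  b=𝟙ᵀu=10.382556  c=𝟙ᵀv=121.385908  D=ac−b²=26.375629
λ₁=(c·0.111−b)/D = (121.385908·0.111−10.382556)/26.375629 = 0.117202
λ₂=(a−b·0.111)/D = (1.105343−10.382556·0.111)/26.375629 = -0.001787
w* = 0.117202·u + -0.001787·v:
  w_0 = 0.117202·1.8006 + -0.001787·12.6941 = 0.1884  (Ford)
  w_1 = 0.117202·0.6118 + -0.001787·22.3689 = 0.0317  (Merck)
  w_2 = 0.117202·1.7534 + -0.001787·18.7239 = 0.1721  (Kellogg)
  w_3 = 0.117202·-0.1257 + -0.001787·13.2069 = -0.0383  (Visa)
  w_4 = 0.117202·2.1987 + -0.001787·18.4571 = 0.2247  (Boeing)
  w_5 = 0.117202·2.5011 + -0.001787·22.3867 = 0.2531  (Exxon)
  w_6 = 0.117202·1.6425 + -0.001787·13.5484 = 0.1683  (Lockheed)
Σw_i=1.0000  μᵀw=0.1110
σ²=wᵀΣw=λ₁·μ_p+λ₂ = 0.117202·0.111 + -0.001787 = 0.011223 ≈ 0.0112

0.0112


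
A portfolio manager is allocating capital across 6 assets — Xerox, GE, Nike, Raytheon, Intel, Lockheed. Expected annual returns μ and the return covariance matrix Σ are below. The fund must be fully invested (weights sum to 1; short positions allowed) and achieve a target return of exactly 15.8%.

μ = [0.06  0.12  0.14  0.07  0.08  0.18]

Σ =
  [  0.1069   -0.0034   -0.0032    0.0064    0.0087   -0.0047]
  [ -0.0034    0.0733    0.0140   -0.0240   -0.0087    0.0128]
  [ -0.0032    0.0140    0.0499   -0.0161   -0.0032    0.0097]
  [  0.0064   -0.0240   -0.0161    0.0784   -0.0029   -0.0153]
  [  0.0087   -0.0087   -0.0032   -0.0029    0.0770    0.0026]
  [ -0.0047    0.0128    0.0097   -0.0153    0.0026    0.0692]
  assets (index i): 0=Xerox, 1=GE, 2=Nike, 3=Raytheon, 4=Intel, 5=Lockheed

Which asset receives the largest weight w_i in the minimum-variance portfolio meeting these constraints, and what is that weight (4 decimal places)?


Lockheed (0.5302)

p=Σ⁻¹μ = [0.5527  1.6627  2.7742  2.4494  1.2897  2.4354]
q=Σ⁻¹𝟙 = [8.4106  17.5020  22.1336  25.2111  15.4218  13.6769]
a=μᵀp=1.334063  b=𝟙ᵀp=11.163947  c=𝟙ᵀq=102.356030  D=ac−b²=11.915652
λ₁=(c·0.158−b)/D = (102.356030·0.158−11.163947)/11.915652 = 0.420313
λ₂=(a−b·0.158)/D = (1.334063−11.163947·0.158)/11.915652 = -0.036074
w* = 0.420313·p + -0.036074·q:
  w_0 = 0.420313·0.5527 + -0.036074·8.4106 = -0.0711  (Xerox)
  w_1 = 0.420313·1.6627 + -0.036074·17.5020 = 0.0675  (GE)
  w_2 = 0.420313·2.7742 + -0.036074·22.1336 = 0.3676  (Nike)
  w_3 = 0.420313·2.4494 + -0.036074·25.2111 = 0.1201  (Raytheon)
  w_4 = 0.420313·1.2897 + -0.036074·15.4218 = -0.0142  (Intel)
  w_5 = 0.420313·2.4354 + -0.036074·13.6769 = 0.5302  (Lockheed)
Σw_i=1.0000  μᵀw=0.1580
σ²=wᵀΣw=λ₁·μ_p+λ₂ = 0.420313·0.158 + -0.036074 = 0.030336 ≈ 0.0303


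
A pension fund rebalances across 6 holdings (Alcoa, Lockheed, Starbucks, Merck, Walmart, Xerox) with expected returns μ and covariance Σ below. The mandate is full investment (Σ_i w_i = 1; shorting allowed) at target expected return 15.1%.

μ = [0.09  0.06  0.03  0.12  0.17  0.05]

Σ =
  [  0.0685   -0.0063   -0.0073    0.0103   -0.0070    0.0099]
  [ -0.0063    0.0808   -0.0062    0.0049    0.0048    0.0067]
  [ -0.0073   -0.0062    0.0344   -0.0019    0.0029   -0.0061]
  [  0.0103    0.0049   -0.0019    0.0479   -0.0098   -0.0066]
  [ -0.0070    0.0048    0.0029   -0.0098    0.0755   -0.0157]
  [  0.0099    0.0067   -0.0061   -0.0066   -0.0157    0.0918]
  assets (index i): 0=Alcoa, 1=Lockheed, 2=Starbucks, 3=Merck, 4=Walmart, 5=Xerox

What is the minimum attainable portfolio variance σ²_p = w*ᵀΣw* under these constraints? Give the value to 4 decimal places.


0.0262

p=Σ⁻¹μ = [1.1737  0.4821  1.3394  3.0171  2.9170  1.1877]
q=Σ⁻¹𝟙 = [15.8239  12.6137  37.1988  23.6647  18.8087  15.6561]
a=μᵀp=1.092064  b=𝟙ᵀp=10.116995  c=𝟙ᵀq=123.765976  D=ac−b²=32.806843
λ₁=(c·0.151−b)/D = (123.765976·0.151−10.116995)/32.806843 = 0.261277
λ₂=(a−b·0.151)/D = (1.092064−10.116995·0.151)/32.806843 = -0.013278
w* = 0.261277·p + -0.013278·q:
  w_0 = 0.261277·1.1737 + -0.013278·15.8239 = 0.0966  (Alcoa)
  w_1 = 0.261277·0.4821 + -0.013278·12.6137 = -0.0415  (Lockheed)
  w_2 = 0.261277·1.3394 + -0.013278·37.1988 = -0.1440  (Starbucks)
  w_3 = 0.261277·3.0171 + -0.013278·23.6647 = 0.4741  (Merck)
  w_4 = 0.261277·2.9170 + -0.013278·18.8087 = 0.5124  (Walmart)
  w_5 = 0.261277·1.1877 + -0.013278·15.6561 = 0.1024  (Xerox)
Σw_i=1.0000  μᵀw=0.1510
σ²=wᵀΣw=λ₁·μ_p+λ₂ = 0.261277·0.151 + -0.013278 = 0.026175 ≈ 0.0262


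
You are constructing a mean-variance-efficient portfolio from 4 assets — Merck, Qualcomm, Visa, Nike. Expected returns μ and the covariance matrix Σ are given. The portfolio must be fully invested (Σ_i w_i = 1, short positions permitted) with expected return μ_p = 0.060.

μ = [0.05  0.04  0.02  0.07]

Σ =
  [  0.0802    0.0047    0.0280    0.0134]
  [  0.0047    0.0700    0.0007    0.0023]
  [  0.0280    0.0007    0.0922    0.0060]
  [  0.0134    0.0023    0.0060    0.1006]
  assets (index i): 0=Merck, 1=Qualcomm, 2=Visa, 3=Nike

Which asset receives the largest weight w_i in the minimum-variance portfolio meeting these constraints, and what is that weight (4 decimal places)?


x=Σ⁻¹μ = [0.4804  0.5186  0.0269  0.6184]
y=Σ⁻¹𝟙 = [7.5544  13.4314  7.9192  8.1547]
a=μᵀx=0.088585  b=𝟙ᵀx=1.644187  c=𝟙ᵀy=37.059631  D=ac−b²=0.579583
λ₁=(c·0.060−b)/D = (37.059631·0.060−1.644187)/0.579583 = 0.999667
λ₂=(a−b·0.060)/D = (0.088585−1.644187·0.060)/0.579583 = -0.017368
w* = 0.999667·x + -0.017368·y:
  w_0 = 0.999667·0.4804 + -0.017368·7.5544 = 0.3490  (Merck)
  w_1 = 0.999667·0.5186 + -0.017368·13.4314 = 0.2851  (Qualcomm)
  w_2 = 0.999667·0.0269 + -0.017368·7.9192 = -0.1107  (Visa)
  w_3 = 0.999667·0.6184 + -0.017368·8.1547 = 0.4765  (Nike)
Σw_i=1.0000  μᵀw=0.0600
σ²=wᵀΣw=λ₁·μ_p+λ₂ = 0.999667·0.060 + -0.017368 = 0.042612 ≈ 0.0426

Nike (0.4765)


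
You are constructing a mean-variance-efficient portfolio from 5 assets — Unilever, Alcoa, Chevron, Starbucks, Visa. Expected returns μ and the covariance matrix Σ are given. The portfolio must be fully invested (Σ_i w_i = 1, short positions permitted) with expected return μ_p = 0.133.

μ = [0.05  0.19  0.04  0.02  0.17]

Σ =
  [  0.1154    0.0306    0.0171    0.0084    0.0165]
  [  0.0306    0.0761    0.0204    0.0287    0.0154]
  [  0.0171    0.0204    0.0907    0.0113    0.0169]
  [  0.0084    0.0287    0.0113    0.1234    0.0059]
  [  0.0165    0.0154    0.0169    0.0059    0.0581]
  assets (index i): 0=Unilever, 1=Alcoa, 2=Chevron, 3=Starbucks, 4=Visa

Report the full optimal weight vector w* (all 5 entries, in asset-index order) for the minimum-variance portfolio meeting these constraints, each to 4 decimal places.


0.0778  0.2546  0.1256  0.1095  0.4325

u=Σ⁻¹μ = [-0.4905  2.4631  -0.4455  -0.4604  2.5887]
v=Σ⁻¹𝟙 = [4.2116  5.2764  6.0748  5.4456  12.2970]
a=μᵀu=0.856527  b=𝟙ᵀu=3.655500  c=𝟙ᵀv=33.305510  D=ac−b²=15.164394
λ₁=(c·0.133−b)/D = (33.305510·0.133−3.655500)/15.164394 = 0.051049
λ₂=(a−b·0.133)/D = (0.856527−3.655500·0.133)/15.164394 = 0.024422
w* = 0.051049·u + 0.024422·v:
  w_0 = 0.051049·-0.4905 + 0.024422·4.2116 = 0.0778  (Unilever)
  w_1 = 0.051049·2.4631 + 0.024422·5.2764 = 0.2546  (Alcoa)
  w_2 = 0.051049·-0.4455 + 0.024422·6.0748 = 0.1256  (Chevron)
  w_3 = 0.051049·-0.4604 + 0.024422·5.4456 = 0.1095  (Starbucks)
  w_4 = 0.051049·2.5887 + 0.024422·12.2970 = 0.4325  (Visa)
Σw_i=1.0000  μᵀw=0.1330
σ²=wᵀΣw=λ₁·μ_p+λ₂ = 0.051049·0.133 + 0.024422 = 0.031212 ≈ 0.0312


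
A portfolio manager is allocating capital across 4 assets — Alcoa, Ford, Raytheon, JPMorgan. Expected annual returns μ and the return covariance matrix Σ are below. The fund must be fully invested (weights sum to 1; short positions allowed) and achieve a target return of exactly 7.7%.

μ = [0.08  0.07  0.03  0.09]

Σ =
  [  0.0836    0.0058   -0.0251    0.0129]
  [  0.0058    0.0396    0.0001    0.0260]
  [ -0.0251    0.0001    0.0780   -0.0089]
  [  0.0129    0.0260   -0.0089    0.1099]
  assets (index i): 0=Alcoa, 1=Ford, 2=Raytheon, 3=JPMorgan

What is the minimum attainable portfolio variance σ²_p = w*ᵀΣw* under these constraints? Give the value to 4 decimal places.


0.0299

g=Σ⁻¹μ = [1.0255  1.3215  0.7640  0.4478]
h=Σ⁻¹𝟙 = [15.4051  20.3576  18.2023  3.9488]
a=μᵀg=0.237773  b=𝟙ᵀg=3.558899  c=𝟙ᵀh=57.913739  D=ac−b²=1.104542
λ₁=(c·0.077−b)/D = (57.913739·0.077−3.558899)/1.104542 = 0.815233
λ₂=(a−b·0.077)/D = (0.237773−3.558899·0.077)/1.104542 = -0.032830
w* = 0.815233·g + -0.032830·h:
  w_0 = 0.815233·1.0255 + -0.032830·15.4051 = 0.3303  (Alcoa)
  w_1 = 0.815233·1.3215 + -0.032830·20.3576 = 0.4090  (Ford)
  w_2 = 0.815233·0.7640 + -0.032830·18.2023 = 0.0253  (Raytheon)
  w_3 = 0.815233·0.4478 + -0.032830·3.9488 = 0.2354  (JPMorgan)
Σw_i=1.0000  μᵀw=0.0770
σ²=wᵀΣw=λ₁·μ_p+λ₂ = 0.815233·0.077 + -0.032830 = 0.029943 ≈ 0.0299


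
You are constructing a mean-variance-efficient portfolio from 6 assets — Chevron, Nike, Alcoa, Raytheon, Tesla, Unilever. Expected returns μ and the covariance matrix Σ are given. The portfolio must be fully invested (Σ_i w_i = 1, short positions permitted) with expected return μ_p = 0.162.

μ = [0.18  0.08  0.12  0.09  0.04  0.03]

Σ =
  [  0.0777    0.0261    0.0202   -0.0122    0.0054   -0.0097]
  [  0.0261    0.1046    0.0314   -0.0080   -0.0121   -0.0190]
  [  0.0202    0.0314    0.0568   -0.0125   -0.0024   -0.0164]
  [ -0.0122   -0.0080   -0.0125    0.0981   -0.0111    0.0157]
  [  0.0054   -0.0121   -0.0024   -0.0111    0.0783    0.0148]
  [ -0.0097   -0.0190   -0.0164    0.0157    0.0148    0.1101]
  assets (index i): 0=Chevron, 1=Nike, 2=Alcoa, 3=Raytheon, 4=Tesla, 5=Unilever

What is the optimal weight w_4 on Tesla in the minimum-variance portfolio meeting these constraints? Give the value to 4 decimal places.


-0.0671

p=Σ⁻¹μ = [2.0937  -0.0678  1.8661  1.3970  0.5255  0.4534]
q=Σ⁻¹𝟙 = [8.5716  6.6547  17.3553  14.0334  13.8961  9.7023]
a=μᵀp=0.755716  b=𝟙ᵀp=6.267822  c=𝟙ᵀq=70.213378  D=ac−b²=13.775794
λ₁=(c·0.162−b)/D = (70.213378·0.162−6.267822)/13.775794 = 0.370704
λ₂=(a−b·0.162)/D = (0.755716−6.267822·0.162)/13.775794 = -0.018850
w* = 0.370704·p + -0.018850·q:
  w_0 = 0.370704·2.0937 + -0.018850·8.5716 = 0.6146  (Chevron)
  w_1 = 0.370704·-0.0678 + -0.018850·6.6547 = -0.1506  (Nike)
  w_2 = 0.370704·1.8661 + -0.018850·17.3553 = 0.3646  (Alcoa)
  w_3 = 0.370704·1.3970 + -0.018850·14.0334 = 0.2533  (Raytheon)
  w_4 = 0.370704·0.5255 + -0.018850·13.8961 = -0.0671  (Tesla)
  w_5 = 0.370704·0.4534 + -0.018850·9.7023 = -0.0148  (Unilever)
Σw_i=1.0000  μᵀw=0.1620
σ²=wᵀΣw=λ₁·μ_p+λ₂ = 0.370704·0.162 + -0.018850 = 0.041204 ≈ 0.0412


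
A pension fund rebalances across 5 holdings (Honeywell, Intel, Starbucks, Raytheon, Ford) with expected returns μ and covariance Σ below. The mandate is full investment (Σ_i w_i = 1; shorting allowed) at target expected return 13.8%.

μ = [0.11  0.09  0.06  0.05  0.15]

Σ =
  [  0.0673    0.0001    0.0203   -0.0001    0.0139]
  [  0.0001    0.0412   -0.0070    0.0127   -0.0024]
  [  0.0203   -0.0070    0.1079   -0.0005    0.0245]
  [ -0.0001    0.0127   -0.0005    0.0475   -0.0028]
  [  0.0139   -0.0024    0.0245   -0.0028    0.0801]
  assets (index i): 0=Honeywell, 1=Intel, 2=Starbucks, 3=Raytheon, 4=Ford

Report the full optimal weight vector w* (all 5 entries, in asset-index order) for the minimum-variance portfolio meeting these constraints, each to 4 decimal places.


0.2997  0.4350  -0.1331  -0.1411  0.5395

g=Σ⁻¹μ = [1.2566  2.1105  0.0694  0.5930  1.7173]
h=Σ⁻¹𝟙 = [10.8858  20.9386  6.4228  16.1238  9.8218]
a=μᵀg=0.619579  b=𝟙ᵀg=5.746743  c=𝟙ᵀh=64.192796  D=ac−b²=6.747457
λ₁=(c·0.138−b)/D = (64.192796·0.138−5.746743)/6.747457 = 0.461191
λ₂=(a−b·0.138)/D = (0.619579−5.746743·0.138)/6.747457 = -0.025709
w* = 0.461191·g + -0.025709·h:
  w_0 = 0.461191·1.2566 + -0.025709·10.8858 = 0.2997  (Honeywell)
  w_1 = 0.461191·2.1105 + -0.025709·20.9386 = 0.4350  (Intel)
  w_2 = 0.461191·0.0694 + -0.025709·6.4228 = -0.1331  (Starbucks)
  w_3 = 0.461191·0.5930 + -0.025709·16.1238 = -0.1411  (Raytheon)
  w_4 = 0.461191·1.7173 + -0.025709·9.8218 = 0.5395  (Ford)
Σw_i=1.0000  μᵀw=0.1380
σ²=wᵀΣw=λ₁·μ_p+λ₂ = 0.461191·0.138 + -0.025709 = 0.037935 ≈ 0.0379


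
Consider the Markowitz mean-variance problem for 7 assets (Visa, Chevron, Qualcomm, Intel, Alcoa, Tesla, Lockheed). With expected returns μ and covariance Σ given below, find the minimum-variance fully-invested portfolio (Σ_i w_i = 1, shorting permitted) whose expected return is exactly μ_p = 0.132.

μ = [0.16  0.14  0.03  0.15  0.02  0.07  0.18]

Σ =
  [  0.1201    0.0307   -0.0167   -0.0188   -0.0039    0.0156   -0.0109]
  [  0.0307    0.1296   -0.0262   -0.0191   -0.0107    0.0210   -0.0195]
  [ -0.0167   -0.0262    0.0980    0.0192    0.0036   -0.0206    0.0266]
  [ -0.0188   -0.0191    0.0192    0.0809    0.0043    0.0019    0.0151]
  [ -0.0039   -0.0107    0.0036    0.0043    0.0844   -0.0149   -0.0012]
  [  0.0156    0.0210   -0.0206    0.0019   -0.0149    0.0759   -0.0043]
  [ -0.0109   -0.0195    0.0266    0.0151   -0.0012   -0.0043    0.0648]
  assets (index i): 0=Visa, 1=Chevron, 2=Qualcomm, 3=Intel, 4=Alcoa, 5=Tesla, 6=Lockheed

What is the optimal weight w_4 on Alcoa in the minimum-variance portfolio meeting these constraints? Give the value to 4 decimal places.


x=Σ⁻¹μ = [1.4959  1.4195  -0.2321  1.9722  0.5082  0.3866  3.1273]
y=Σ⁻¹𝟙 = [8.6699  10.4225  11.1669  10.3367  15.4411  15.1244  14.3238]
a=μᵀx=1.327089  b=𝟙ᵀx=8.677657  c=𝟙ᵀy=85.485217  D=ac−b²=38.144765
λ₁=(c·0.132−b)/D = (85.485217·0.132−8.677657)/38.144765 = 0.068329
λ₂=(a−b·0.132)/D = (1.327089−8.677657·0.132)/38.144765 = 0.004762
w* = 0.068329·x + 0.004762·y:
  w_0 = 0.068329·1.4959 + 0.004762·8.6699 = 0.1435  (Visa)
  w_1 = 0.068329·1.4195 + 0.004762·10.4225 = 0.1466  (Chevron)
  w_2 = 0.068329·-0.2321 + 0.004762·11.1669 = 0.0373  (Qualcomm)
  w_3 = 0.068329·1.9722 + 0.004762·10.3367 = 0.1840  (Intel)
  w_4 = 0.068329·0.5082 + 0.004762·15.4411 = 0.1083  (Alcoa)
  w_5 = 0.068329·0.3866 + 0.004762·15.1244 = 0.0984  (Tesla)
  w_6 = 0.068329·3.1273 + 0.004762·14.3238 = 0.2819  (Lockheed)
Σw_i=1.0000  μᵀw=0.1320
σ²=wᵀΣw=λ₁·μ_p+λ₂ = 0.068329·0.132 + 0.004762 = 0.013781 ≈ 0.0138

0.1083


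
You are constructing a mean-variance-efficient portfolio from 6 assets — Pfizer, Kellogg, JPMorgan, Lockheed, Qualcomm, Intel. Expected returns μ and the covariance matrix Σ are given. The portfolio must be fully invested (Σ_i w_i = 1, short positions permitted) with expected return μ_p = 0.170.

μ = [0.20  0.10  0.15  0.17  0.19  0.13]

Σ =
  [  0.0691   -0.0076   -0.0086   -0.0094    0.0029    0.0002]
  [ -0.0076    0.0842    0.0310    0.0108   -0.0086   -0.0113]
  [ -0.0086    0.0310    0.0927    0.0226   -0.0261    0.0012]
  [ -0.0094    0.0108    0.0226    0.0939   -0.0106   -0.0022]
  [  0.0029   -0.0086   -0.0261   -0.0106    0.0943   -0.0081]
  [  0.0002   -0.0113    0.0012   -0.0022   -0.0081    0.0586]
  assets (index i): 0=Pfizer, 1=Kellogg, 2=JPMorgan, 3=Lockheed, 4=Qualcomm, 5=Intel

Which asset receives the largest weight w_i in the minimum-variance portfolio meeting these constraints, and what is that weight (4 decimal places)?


g=Σ⁻¹μ = [3.3954  1.2604  1.8400  1.9698  3.0053  2.9016]
h=Σ⁻¹𝟙 = [17.8633  13.1504  9.9038  10.9937  17.1311  22.1176]
a=μᵀg=2.364189  b=𝟙ᵀg=14.372415  c=𝟙ᵀh=91.160023  D=ac−b²=8.953199
λ₁=(c·0.170−b)/D = (91.160023·0.170−14.372415)/8.953199 = 0.125630
λ₂=(a−b·0.170)/D = (2.364189−14.372415·0.170)/8.953199 = -0.008837
w* = 0.125630·g + -0.008837·h:
  w_0 = 0.125630·3.3954 + -0.008837·17.8633 = 0.2687  (Pfizer)
  w_1 = 0.125630·1.2604 + -0.008837·13.1504 = 0.0421  (Kellogg)
  w_2 = 0.125630·1.8400 + -0.008837·9.9038 = 0.1436  (JPMorgan)
  w_3 = 0.125630·1.9698 + -0.008837·10.9937 = 0.1503  (Lockheed)
  w_4 = 0.125630·3.0053 + -0.008837·17.1311 = 0.2262  (Qualcomm)
  w_5 = 0.125630·2.9016 + -0.008837·22.1176 = 0.1691  (Intel)
Σw_i=1.0000  μᵀw=0.1700
σ²=wᵀΣw=λ₁·μ_p+λ₂ = 0.125630·0.170 + -0.008837 = 0.012520 ≈ 0.0125

Pfizer (0.2687)


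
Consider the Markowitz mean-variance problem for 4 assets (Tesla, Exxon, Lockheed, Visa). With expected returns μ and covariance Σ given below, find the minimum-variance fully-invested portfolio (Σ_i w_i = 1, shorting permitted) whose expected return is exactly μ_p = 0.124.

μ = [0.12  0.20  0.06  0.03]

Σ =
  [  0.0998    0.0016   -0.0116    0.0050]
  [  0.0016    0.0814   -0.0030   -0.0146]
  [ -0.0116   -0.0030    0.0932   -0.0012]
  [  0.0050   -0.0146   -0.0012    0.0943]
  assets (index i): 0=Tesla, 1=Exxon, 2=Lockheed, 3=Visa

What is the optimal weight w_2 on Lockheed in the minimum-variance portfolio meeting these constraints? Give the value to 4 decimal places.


0.2021

p=Σ⁻¹μ = [1.2310  2.5847  0.8887  0.6644]
q=Σ⁻¹𝟙 = [10.6322  14.7841  12.6896  12.4911]
a=μᵀp=0.737917  b=𝟙ᵀp=5.368798  c=𝟙ᵀq=50.597080  D=ac−b²=8.512455
λ₁=(c·0.124−b)/D = (50.597080·0.124−5.368798)/8.512455 = 0.106343
λ₂=(a−b·0.124)/D = (0.737917−5.368798·0.124)/8.512455 = 0.008480
w* = 0.106343·p + 0.008480·q:
  w_0 = 0.106343·1.2310 + 0.008480·10.6322 = 0.2211  (Tesla)
  w_1 = 0.106343·2.5847 + 0.008480·14.7841 = 0.4002  (Exxon)
  w_2 = 0.106343·0.8887 + 0.008480·12.6896 = 0.2021  (Lockheed)
  w_3 = 0.106343·0.6644 + 0.008480·12.4911 = 0.1766  (Visa)
Σw_i=1.0000  μᵀw=0.1240
σ²=wᵀΣw=λ₁·μ_p+λ₂ = 0.106343·0.124 + 0.008480 = 0.021667 ≈ 0.0217


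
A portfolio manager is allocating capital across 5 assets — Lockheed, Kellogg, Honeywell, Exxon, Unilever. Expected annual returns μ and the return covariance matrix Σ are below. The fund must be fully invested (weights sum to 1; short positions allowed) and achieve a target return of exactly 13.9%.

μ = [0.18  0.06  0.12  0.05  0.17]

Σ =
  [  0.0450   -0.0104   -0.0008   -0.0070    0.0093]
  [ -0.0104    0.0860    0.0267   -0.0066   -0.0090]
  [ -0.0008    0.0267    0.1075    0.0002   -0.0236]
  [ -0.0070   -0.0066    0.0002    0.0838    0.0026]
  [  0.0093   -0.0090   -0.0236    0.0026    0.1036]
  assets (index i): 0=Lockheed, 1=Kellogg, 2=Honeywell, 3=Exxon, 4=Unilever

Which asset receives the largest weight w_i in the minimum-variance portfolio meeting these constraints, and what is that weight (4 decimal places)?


x=Σ⁻¹μ = [4.0794  1.0500  1.2406  0.9668  1.6243]
y=Σ⁻¹𝟙 = [25.9487  14.4516  8.0838  14.9079  10.0459]
a=μᵀx=1.270640  b=𝟙ᵀx=8.961117  c=𝟙ᵀy=73.437906  D=ac−b²=13.011559
λ₁=(c·0.139−b)/D = (73.437906·0.139−8.961117)/13.011559 = 0.095819
λ₂=(a−b·0.139)/D = (1.270640−8.961117·0.139)/13.011559 = 0.001925
w* = 0.095819·x + 0.001925·y:
  w_0 = 0.095819·4.0794 + 0.001925·25.9487 = 0.4408  (Lockheed)
  w_1 = 0.095819·1.0500 + 0.001925·14.4516 = 0.1284  (Kellogg)
  w_2 = 0.095819·1.2406 + 0.001925·8.0838 = 0.1344  (Honeywell)
  w_3 = 0.095819·0.9668 + 0.001925·14.9079 = 0.1213  (Exxon)
  w_4 = 0.095819·1.6243 + 0.001925·10.0459 = 0.1750  (Unilever)
Σw_i=1.0000  μᵀw=0.1390
σ²=wᵀΣw=λ₁·μ_p+λ₂ = 0.095819·0.139 + 0.001925 = 0.015244 ≈ 0.0152

Lockheed (0.4408)


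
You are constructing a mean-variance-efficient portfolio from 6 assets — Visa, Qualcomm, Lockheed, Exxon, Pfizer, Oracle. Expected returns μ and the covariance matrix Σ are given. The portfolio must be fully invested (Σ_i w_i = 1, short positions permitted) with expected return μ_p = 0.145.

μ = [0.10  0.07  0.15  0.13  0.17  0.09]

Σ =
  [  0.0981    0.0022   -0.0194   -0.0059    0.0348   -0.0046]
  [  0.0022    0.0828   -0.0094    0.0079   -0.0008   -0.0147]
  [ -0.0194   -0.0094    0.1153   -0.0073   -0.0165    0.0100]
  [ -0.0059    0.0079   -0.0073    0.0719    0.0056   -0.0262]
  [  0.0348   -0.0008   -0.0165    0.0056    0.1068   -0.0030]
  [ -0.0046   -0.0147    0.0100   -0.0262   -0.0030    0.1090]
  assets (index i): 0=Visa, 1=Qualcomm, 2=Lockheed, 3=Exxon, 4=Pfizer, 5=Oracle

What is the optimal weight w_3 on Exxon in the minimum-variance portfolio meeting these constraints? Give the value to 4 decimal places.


0.2920

u=Σ⁻¹μ = [1.0469  1.0679  1.7959  2.3781  1.4524  1.4607]
v=Σ⁻¹𝟙 = [11.8174  14.1211  12.7275  19.6599  6.9845  15.3276]
a=μᵀu=1.136361  b=𝟙ᵀu=9.201979  c=𝟙ᵀv=80.638030  D=ac−b²=6.957524
λ₁=(c·0.145−b)/D = (80.638030·0.145−9.201979)/6.957524 = 0.357963
λ₂=(a−b·0.145)/D = (1.136361−9.201979·0.145)/6.957524 = -0.028448
w* = 0.357963·u + -0.028448·v:
  w_0 = 0.357963·1.0469 + -0.028448·11.8174 = 0.0386  (Visa)
  w_1 = 0.357963·1.0679 + -0.028448·14.1211 = -0.0194  (Qualcomm)
  w_2 = 0.357963·1.7959 + -0.028448·12.7275 = 0.2808  (Lockheed)
  w_3 = 0.357963·2.3781 + -0.028448·19.6599 = 0.2920  (Exxon)
  w_4 = 0.357963·1.4524 + -0.028448·6.9845 = 0.3212  (Pfizer)
  w_5 = 0.357963·1.4607 + -0.028448·15.3276 = 0.0869  (Oracle)
Σw_i=1.0000  μᵀw=0.1450
σ²=wᵀΣw=λ₁·μ_p+λ₂ = 0.357963·0.145 + -0.028448 = 0.023457 ≈ 0.0235


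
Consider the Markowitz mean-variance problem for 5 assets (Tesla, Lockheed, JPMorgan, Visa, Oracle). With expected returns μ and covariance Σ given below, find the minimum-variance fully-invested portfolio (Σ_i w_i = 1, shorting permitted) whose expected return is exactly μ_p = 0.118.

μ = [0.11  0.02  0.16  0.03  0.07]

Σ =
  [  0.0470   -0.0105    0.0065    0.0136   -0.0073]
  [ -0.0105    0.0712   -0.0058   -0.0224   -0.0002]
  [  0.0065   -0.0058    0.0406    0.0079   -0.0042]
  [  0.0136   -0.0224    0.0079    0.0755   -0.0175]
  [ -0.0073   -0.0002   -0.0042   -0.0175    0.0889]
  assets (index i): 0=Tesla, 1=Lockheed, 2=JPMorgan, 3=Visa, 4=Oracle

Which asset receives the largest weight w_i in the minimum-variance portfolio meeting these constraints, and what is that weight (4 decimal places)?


u=Σ⁻¹μ = [2.1626  0.9676  3.8222  0.1686  1.1809]
v=Σ⁻¹𝟙 = [21.0468  24.9133  23.0486  18.5534  17.7740]
a=μᵀu=0.956519  b=𝟙ᵀu=8.301966  c=𝟙ᵀv=105.336055  D=ac−b²=31.833269
λ₁=(c·0.118−b)/D = (105.336055·0.118−8.301966)/31.833269 = 0.129666
λ₂=(a−b·0.118)/D = (0.956519−8.301966·0.118)/31.833269 = -0.000726
w* = 0.129666·u + -0.000726·v:
  w_0 = 0.129666·2.1626 + -0.000726·21.0468 = 0.2651  (Tesla)
  w_1 = 0.129666·0.9676 + -0.000726·24.9133 = 0.1074  (Lockheed)
  w_2 = 0.129666·3.8222 + -0.000726·23.0486 = 0.4789  (JPMorgan)
  w_3 = 0.129666·0.1686 + -0.000726·18.5534 = 0.0084  (Visa)
  w_4 = 0.129666·1.1809 + -0.000726·17.7740 = 0.1402  (Oracle)
Σw_i=1.0000  μᵀw=0.1180
σ²=wᵀΣw=λ₁·μ_p+λ₂ = 0.129666·0.118 + -0.000726 = 0.014575 ≈ 0.0146

JPMorgan (0.4789)
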